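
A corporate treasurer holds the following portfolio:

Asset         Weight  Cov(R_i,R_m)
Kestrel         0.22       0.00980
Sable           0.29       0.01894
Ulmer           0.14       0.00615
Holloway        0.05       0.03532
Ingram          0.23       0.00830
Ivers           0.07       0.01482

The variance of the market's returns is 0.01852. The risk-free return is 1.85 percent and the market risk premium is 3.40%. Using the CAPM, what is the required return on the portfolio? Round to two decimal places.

β_Kestrel = 0.00980 / 0.01852 = 0.5292
β_Sable = 0.01894 / 0.01852 = 1.0227
β_Ulmer = 0.00615 / 0.01852 = 0.3321
β_Holloway = 0.03532 / 0.01852 = 1.9071
β_Ingram = 0.00830 / 0.01852 = 0.4482
β_Ivers = 0.01482 / 0.01852 = 0.8002
β_P = Σ w_i β_i = 0.22×0.5292 + 0.29×1.0227 + 0.14×0.3321 + 0.05×1.9071 + 0.23×0.4482 + 0.07×0.8002 = 0.7140
E(R_P) = R_f + β_P × MRP = 1.85% + 0.7140 × 3.40% = 4.28%

4.28%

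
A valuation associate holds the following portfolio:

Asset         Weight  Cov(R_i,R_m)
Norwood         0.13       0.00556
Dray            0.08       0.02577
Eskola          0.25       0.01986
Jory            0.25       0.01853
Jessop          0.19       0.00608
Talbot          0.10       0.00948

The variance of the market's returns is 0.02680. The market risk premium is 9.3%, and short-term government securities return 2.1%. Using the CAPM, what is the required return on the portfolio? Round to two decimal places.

7.13%

β_Norwood = 0.00556 / 0.02680 = 0.2075
β_Dray = 0.02577 / 0.02680 = 0.9616
β_Eskola = 0.01986 / 0.02680 = 0.7410
β_Jory = 0.01853 / 0.02680 = 0.6914
β_Jessop = 0.00608 / 0.02680 = 0.2269
β_Talbot = 0.00948 / 0.02680 = 0.3537
β_P = Σ w_i β_i = 0.13×0.2075 + 0.08×0.9616 + 0.25×0.7410 + 0.25×0.6914 + 0.19×0.2269 + 0.10×0.3537 = 0.5405
E(R_P) = R_f + β_P × MRP = 2.1% + 0.5405 × 9.3% = 7.13%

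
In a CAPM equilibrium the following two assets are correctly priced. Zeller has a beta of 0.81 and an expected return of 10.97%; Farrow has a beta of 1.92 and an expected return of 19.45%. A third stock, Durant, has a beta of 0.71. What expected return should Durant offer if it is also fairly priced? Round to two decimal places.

MRP (SML slope) = (19.45% − 10.97%) / (1.92 − 0.81) = 8.48% / 1.11 = 7.6396%
R_f (intercept) = 10.97% − 0.81 × 7.6396% = 4.7819%
E(R_Durant) = R_f + β × MRP = 4.7819% + 0.71 × 7.6396% = 10.21%

10.21%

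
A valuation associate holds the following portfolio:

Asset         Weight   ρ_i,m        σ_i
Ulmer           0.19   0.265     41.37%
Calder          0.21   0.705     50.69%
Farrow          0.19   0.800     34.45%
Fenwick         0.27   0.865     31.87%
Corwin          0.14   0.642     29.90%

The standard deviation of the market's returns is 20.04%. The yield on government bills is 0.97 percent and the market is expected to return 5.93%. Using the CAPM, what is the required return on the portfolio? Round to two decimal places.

7.15%

β_Ulmer = 0.265 × 41.37% / 20.04% = 0.5471
β_Calder = 0.705 × 50.69% / 20.04% = 1.7833
β_Farrow = 0.800 × 34.45% / 20.04% = 1.3752
β_Fenwick = 0.865 × 31.87% / 20.04% = 1.3756
β_Corwin = 0.642 × 29.90% / 20.04% = 0.9579
β_P = Σ w_i β_i = 0.19×0.5471 + 0.21×1.7833 + 0.19×1.3752 + 0.27×1.3756 + 0.14×0.9579 = 1.2452
MRP = 5.93% − 0.97% = 4.96%
E(R_P) = R_f + β_P × MRP = 0.97% + 1.2452 × 4.96% = 7.15%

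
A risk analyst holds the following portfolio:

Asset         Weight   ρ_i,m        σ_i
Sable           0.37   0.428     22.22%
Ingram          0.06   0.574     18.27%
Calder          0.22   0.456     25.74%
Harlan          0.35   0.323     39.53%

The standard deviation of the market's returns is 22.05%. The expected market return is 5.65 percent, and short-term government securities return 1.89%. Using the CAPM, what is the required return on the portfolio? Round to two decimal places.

3.80%

β_Sable = 0.428 × 22.22% / 22.05% = 0.4313
β_Ingram = 0.574 × 18.27% / 22.05% = 0.4756
β_Calder = 0.456 × 25.74% / 22.05% = 0.5323
β_Harlan = 0.323 × 39.53% / 22.05% = 0.5791
β_P = Σ w_i β_i = 0.37×0.4313 + 0.06×0.4756 + 0.22×0.5323 + 0.35×0.5791 = 0.5079
MRP = 5.65% − 1.89% = 3.76%
E(R_P) = R_f + β_P × MRP = 1.89% + 0.5079 × 3.76% = 3.80%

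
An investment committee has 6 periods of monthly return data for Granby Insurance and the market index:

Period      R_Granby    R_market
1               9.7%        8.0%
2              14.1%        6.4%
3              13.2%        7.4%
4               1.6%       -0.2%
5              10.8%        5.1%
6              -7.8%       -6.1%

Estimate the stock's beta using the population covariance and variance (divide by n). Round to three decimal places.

Mean R_i = (9.7 + 14.1 + 13.2 + 1.6 + 10.8 − 7.8) / 6 = 6.9333%
Mean R_m = (8.0 + 6.4 + 7.4 − 0.2 + 5.1 − 6.1) / 6 = 3.4333%
Σ(R_i − R̄_i)(R_m − R̄_m) = 225.0333  ⇒  Cov = 225.0333 / 6 = 37.5056
Σ(R_m − R̄_m)² = 152.2533  ⇒  Var(R_m) = 152.2533 / 6 = 25.3756
β = Cov / Var(R_m) = 37.5056 / 25.3756 = 1.4780

1.478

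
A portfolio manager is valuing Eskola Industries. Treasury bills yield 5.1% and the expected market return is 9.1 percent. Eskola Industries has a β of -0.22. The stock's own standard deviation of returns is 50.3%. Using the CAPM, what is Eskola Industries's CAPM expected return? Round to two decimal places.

4.22%

Market risk premium = E(R_m) − R_f = 9.1% − 5.1% = 4.00%
E(R) = R_f + β × MRP = 5.1% + -0.22 × 4.0% = 4.22%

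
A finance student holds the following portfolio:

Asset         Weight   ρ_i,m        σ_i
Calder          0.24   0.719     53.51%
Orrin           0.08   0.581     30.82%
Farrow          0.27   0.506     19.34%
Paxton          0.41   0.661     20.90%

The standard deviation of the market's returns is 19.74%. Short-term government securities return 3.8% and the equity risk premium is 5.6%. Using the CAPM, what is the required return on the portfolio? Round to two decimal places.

β_Calder = 0.719 × 53.51% / 19.74% = 1.9490
β_Orrin = 0.581 × 30.82% / 19.74% = 0.9071
β_Farrow = 0.506 × 19.34% / 19.74% = 0.4957
β_Paxton = 0.661 × 20.90% / 19.74% = 0.6998
β_P = Σ w_i β_i = 0.24×1.9490 + 0.08×0.9071 + 0.27×0.4957 + 0.41×0.6998 = 0.9611
E(R_P) = R_f + β_P × MRP = 3.8% + 0.9611 × 5.6% = 9.18%

9.18%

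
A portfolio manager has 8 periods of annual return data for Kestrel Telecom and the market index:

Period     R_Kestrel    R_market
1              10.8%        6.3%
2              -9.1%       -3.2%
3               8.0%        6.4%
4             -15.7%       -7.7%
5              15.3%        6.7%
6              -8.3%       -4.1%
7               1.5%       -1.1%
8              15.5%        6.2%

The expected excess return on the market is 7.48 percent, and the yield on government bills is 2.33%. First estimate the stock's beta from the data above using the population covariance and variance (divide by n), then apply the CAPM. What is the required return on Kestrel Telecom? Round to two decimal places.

17.24%

Mean R_i = (10.8 − 9.1 + 8.0 − 15.7 + 15.3 − 8.3 + 1.5 + 15.5) / 8 = 2.2500%
Mean R_m = (6.3 − 3.2 + 6.4 − 7.7 + 6.7 − 4.1 − 1.1 + 6.2) / 8 = 1.1875%
Σ(R_i − R̄_i)(R_m − R̄_m) = 478.8650  ⇒  Cov = 478.8650 / 8 = 59.8581
Σ(R_m − R̄_m)² = 240.2488  ⇒  Var(R_m) = 240.2488 / 8 = 30.0311
β = Cov / Var(R_m) = 59.8581 / 30.0311 = 1.9932
E(R) = R_f + β × MRP = 2.33% + 1.9932 × 7.48% = 17.24%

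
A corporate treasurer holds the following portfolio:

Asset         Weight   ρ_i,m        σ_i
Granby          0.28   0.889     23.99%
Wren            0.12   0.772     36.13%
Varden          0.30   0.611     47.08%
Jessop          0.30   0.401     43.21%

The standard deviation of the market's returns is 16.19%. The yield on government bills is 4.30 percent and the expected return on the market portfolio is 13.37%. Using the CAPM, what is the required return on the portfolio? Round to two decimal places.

17.27%

β_Granby = 0.889 × 23.99% / 16.19% = 1.3173
β_Wren = 0.772 × 36.13% / 16.19% = 1.7228
β_Varden = 0.611 × 47.08% / 16.19% = 1.7768
β_Jessop = 0.401 × 43.21% / 16.19% = 1.0702
β_P = Σ w_i β_i = 0.28×1.3173 + 0.12×1.7228 + 0.30×1.7768 + 0.30×1.0702 = 1.4297
MRP = 13.37% − 4.30% = 9.07%
E(R_P) = R_f + β_P × MRP = 4.30% + 1.4297 × 9.07% = 17.27%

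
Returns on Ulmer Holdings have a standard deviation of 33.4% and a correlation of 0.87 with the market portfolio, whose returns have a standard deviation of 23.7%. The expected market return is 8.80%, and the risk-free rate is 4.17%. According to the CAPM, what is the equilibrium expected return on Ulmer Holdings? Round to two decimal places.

β = ρ × σ_i / σ_m = 0.87 × 33.4% / 23.7% = 1.2261
MRP = 8.80% − 4.17% = 4.63%
E(R) = 4.17% + 1.2261 × 4.63% = 9.85%

9.85%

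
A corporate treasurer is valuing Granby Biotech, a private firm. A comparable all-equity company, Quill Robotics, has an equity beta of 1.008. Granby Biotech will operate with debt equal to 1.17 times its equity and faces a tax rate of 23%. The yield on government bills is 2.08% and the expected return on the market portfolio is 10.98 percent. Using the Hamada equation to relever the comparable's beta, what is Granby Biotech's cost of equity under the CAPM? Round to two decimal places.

β_L = β_U × [1 + (1 − t)(D/E)] = 1.008 × [1 + (1 − 0.23) × 1.17]
    = 1.008 × [1 + 0.77 × 1.17] = 1.008 × 1.9009 = 1.9161
MRP = 10.98% − 2.08% = 8.90%
E(R) = R_f + β_L × MRP = 2.08% + 1.9161 × 8.90% = 19.13%

19.13%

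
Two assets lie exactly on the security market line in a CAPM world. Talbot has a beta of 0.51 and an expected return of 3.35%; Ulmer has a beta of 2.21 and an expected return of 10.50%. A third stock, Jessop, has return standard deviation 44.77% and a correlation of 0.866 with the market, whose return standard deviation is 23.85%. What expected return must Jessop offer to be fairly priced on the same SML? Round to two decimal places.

8.04%

MRP = (10.50% − 3.35%) / (2.21 − 0.51) = 4.2059%
R_f = 3.35% − 0.51 × 4.2059% = 1.2050%
β_Jessop = ρ·σ_i/σ_m = 0.866 × 44.77 / 23.85 = 1.6256
E(R_Jessop) = R_f + β × MRP = 1.2050% + 1.6256 × 4.2059% = 8.04%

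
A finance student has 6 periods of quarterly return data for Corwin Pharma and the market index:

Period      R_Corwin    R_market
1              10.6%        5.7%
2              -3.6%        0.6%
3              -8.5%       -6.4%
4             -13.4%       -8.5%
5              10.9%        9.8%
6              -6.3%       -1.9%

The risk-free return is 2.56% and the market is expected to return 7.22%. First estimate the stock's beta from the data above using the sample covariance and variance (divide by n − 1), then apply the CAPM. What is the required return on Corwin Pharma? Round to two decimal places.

9.09%

Mean R_i = (10.6 − 3.6 − 8.5 − 13.4 + 10.9 − 6.3) / 6 = -1.7167%
Mean R_m = (5.7 + 0.6 − 6.4 − 8.5 + 9.8 − 1.9) / 6 = -0.1167%
Σ(R_i − R̄_i)(R_m − R̄_m) = 344.1483  ⇒  Cov = 344.1483 / 5 = 68.8297
Σ(R_m − R̄_m)² = 245.6283  ⇒  Var(R_m) = 245.6283 / 5 = 49.1257
β = Cov / Var(R_m) = 68.8297 / 49.1257 = 1.4011
MRP = 7.22% − 2.56% = 4.66%
E(R) = R_f + β × MRP = 2.56% + 1.4011 × 4.66% = 9.09%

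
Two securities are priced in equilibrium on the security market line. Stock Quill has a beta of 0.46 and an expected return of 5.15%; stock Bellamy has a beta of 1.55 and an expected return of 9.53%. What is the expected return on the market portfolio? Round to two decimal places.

7.32%

Both satisfy E(R) = R_f + β·MRP, so the slope of the SML is
MRP = (9.53% − 5.15%) / (1.55 − 0.46) = 4.38% / 1.09 = 4.0183%
R_f = E(R_Quill) − β_Quill·MRP = 5.15% − 0.46 × 4.0183% = 3.3016%
E(R_m) = R_f + MRP = 3.3016% + 4.0183% = 7.32%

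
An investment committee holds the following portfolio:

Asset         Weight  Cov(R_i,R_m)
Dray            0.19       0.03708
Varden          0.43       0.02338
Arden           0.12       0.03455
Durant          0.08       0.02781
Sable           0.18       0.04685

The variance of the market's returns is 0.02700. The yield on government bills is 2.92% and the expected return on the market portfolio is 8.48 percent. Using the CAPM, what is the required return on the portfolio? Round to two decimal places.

β_Dray = 0.03708 / 0.02700 = 1.3733
β_Varden = 0.02338 / 0.02700 = 0.8659
β_Arden = 0.03455 / 0.02700 = 1.2796
β_Durant = 0.02781 / 0.02700 = 1.0300
β_Sable = 0.04685 / 0.02700 = 1.7352
β_P = Σ w_i β_i = 0.19×1.3733 + 0.43×0.8659 + 0.12×1.2796 + 0.08×1.0300 + 0.18×1.7352 = 1.1816
MRP = 8.48% − 2.92% = 5.56%
E(R_P) = R_f + β_P × MRP = 2.92% + 1.1816 × 5.56% = 9.49%

9.49%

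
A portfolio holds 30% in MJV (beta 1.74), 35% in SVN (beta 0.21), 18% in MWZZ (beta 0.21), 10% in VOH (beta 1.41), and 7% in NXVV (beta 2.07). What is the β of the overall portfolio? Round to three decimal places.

β_P = Σ w_i β_i = 0.30×1.74 + 0.35×0.21 + 0.18×0.21 + 0.10×1.41 + 0.07×2.07 = 0.9192

0.919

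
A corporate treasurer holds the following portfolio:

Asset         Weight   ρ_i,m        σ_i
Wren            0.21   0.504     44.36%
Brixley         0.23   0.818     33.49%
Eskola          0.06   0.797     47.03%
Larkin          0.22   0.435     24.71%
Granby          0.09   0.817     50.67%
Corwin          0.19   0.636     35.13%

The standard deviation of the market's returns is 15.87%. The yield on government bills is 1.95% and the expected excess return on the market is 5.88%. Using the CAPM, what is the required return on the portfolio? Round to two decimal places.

β_Wren = 0.504 × 44.36% / 15.87% = 1.4088
β_Brixley = 0.818 × 33.49% / 15.87% = 1.7262
β_Eskola = 0.797 × 47.03% / 15.87% = 2.3619
β_Larkin = 0.435 × 24.71% / 15.87% = 0.6773
β_Granby = 0.817 × 50.67% / 15.87% = 2.6085
β_Corwin = 0.636 × 35.13% / 15.87% = 1.4079
β_P = Σ w_i β_i = 0.21×1.4088 + 0.23×1.7262 + 0.06×2.3619 + 0.22×0.6773 + 0.09×2.6085 + 0.19×1.4079 = 1.4859
E(R_P) = R_f + β_P × MRP = 1.95% + 1.4859 × 5.88% = 10.69%

10.69%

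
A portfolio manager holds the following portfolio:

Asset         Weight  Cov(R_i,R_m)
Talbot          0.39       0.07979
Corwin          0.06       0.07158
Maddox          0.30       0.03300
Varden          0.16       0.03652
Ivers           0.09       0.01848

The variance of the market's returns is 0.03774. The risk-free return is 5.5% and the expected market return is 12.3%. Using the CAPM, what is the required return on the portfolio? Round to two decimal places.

15.02%

β_Talbot = 0.07979 / 0.03774 = 2.1142
β_Corwin = 0.07158 / 0.03774 = 1.8967
β_Maddox = 0.03300 / 0.03774 = 0.8744
β_Varden = 0.03652 / 0.03774 = 0.9677
β_Ivers = 0.01848 / 0.03774 = 0.4897
β_P = Σ w_i β_i = 0.39×2.1142 + 0.06×1.8967 + 0.30×0.8744 + 0.16×0.9677 + 0.09×0.4897 = 1.3996
MRP = 12.3% − 5.5% = 6.80%
E(R_P) = R_f + β_P × MRP = 5.5% + 1.3996 × 6.8% = 15.02%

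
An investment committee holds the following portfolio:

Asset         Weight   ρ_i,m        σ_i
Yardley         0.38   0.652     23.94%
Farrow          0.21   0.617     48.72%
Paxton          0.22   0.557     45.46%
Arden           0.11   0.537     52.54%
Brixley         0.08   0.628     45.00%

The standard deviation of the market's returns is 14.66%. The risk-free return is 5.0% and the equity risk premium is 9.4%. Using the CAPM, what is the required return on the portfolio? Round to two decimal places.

β_Yardley = 0.652 × 23.94% / 14.66% = 1.0647
β_Farrow = 0.617 × 48.72% / 14.66% = 2.0505
β_Paxton = 0.557 × 45.46% / 14.66% = 1.7272
β_Arden = 0.537 × 52.54% / 14.66% = 1.9246
β_Brixley = 0.628 × 45.00% / 14.66% = 1.9277
β_P = Σ w_i β_i = 0.38×1.0647 + 0.21×2.0505 + 0.22×1.7272 + 0.11×1.9246 + 0.08×1.9277 = 1.5811
E(R_P) = R_f + β_P × MRP = 5.0% + 1.5811 × 9.4% = 19.86%

19.86%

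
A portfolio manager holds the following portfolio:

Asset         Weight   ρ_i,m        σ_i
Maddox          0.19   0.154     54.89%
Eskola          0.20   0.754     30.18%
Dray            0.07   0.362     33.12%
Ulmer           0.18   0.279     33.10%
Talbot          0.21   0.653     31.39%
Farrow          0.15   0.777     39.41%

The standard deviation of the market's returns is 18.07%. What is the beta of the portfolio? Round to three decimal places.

β_Maddox = 0.154 × 54.89% / 18.07% = 0.4678
β_Eskola = 0.754 × 30.18% / 18.07% = 1.2593
β_Dray = 0.362 × 33.12% / 18.07% = 0.6635
β_Ulmer = 0.279 × 33.10% / 18.07% = 0.5111
β_Talbot = 0.653 × 31.39% / 18.07% = 1.1343
β_Farrow = 0.777 × 39.41% / 18.07% = 1.6946
β_P = Σ w_i β_i = 0.19×0.4678 + 0.20×1.2593 + 0.07×0.6635 + 0.18×0.5111 + 0.21×1.1343 + 0.15×1.6946 = 0.9716

0.972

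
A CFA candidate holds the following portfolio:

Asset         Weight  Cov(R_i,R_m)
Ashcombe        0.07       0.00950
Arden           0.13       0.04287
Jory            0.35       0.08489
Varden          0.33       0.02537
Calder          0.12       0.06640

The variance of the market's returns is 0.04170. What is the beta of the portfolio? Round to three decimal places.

1.254

β_Ashcombe = 0.00950 / 0.04170 = 0.2278
β_Arden = 0.04287 / 0.04170 = 1.0281
β_Jory = 0.08489 / 0.04170 = 2.0357
β_Varden = 0.02537 / 0.04170 = 0.6084
β_Calder = 0.06640 / 0.04170 = 1.5923
β_P = Σ w_i β_i = 0.07×0.2278 + 0.13×1.0281 + 0.35×2.0357 + 0.33×0.6084 + 0.12×1.5923 = 1.2539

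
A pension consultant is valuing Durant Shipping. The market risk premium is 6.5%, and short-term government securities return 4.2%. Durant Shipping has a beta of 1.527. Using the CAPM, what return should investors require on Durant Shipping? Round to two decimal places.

E(R) = R_f + β × MRP = 4.2% + 1.527 × 6.5% = 14.13%

14.13%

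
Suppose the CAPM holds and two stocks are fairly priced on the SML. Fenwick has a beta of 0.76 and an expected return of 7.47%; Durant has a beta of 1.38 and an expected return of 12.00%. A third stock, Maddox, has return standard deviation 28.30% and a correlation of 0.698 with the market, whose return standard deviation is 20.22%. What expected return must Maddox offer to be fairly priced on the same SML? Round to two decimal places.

9.05%

MRP = (12.00% − 7.47%) / (1.38 − 0.76) = 7.3065%
R_f = 7.47% − 0.76 × 7.3065% = 1.9171%
β_Maddox = ρ·σ_i/σ_m = 0.698 × 28.30 / 20.22 = 0.9769
E(R_Maddox) = R_f + β × MRP = 1.9171% + 0.9769 × 7.3065% = 9.05%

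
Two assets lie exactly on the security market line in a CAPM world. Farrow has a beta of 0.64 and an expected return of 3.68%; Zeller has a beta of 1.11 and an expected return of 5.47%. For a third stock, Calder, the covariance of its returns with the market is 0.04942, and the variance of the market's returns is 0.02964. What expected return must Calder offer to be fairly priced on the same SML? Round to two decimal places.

7.59%

MRP = (5.47% − 3.68%) / (1.11 − 0.64) = 3.8085%
R_f = 3.68% − 0.64 × 3.8085% = 1.2426%
β_Calder = Cov / Var(R_m) = 0.04942 / 0.02964 = 1.6673
E(R_Calder) = R_f + β × MRP = 1.2426% + 1.6673 × 3.8085% = 7.59%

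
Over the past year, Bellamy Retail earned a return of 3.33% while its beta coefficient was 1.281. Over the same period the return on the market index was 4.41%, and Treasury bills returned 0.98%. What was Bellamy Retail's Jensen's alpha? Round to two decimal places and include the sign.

-2.04%

Market excess return = 4.41% − 0.98% = 3.43%
CAPM benchmark = R_f + β(R_m − R_f) = 0.98% + 1.281 × 3.43% = 5.37383%
α = actual − benchmark = 3.33% − 5.37383% = -2.04%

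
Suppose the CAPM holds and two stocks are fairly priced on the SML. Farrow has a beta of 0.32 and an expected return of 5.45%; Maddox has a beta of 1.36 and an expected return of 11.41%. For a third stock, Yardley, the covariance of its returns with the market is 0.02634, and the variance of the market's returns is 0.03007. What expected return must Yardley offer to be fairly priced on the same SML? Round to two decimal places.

8.64%

MRP = (11.41% − 5.45%) / (1.36 − 0.32) = 5.7308%
R_f = 5.45% − 0.32 × 5.7308% = 3.6161%
β_Yardley = Cov / Var(R_m) = 0.02634 / 0.03007 = 0.8760
E(R_Yardley) = R_f + β × MRP = 3.6161% + 0.8760 × 5.7308% = 8.64%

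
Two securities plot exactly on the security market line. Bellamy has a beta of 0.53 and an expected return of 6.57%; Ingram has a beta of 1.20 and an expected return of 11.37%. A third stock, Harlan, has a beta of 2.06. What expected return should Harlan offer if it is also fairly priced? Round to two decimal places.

MRP (SML slope) = (11.37% − 6.57%) / (1.20 − 0.53) = 4.80% / 0.67 = 7.1642%
R_f (intercept) = 6.57% − 0.53 × 7.1642% = 2.7730%
E(R_Harlan) = R_f + β × MRP = 2.7730% + 2.06 × 7.1642% = 17.53%

17.53%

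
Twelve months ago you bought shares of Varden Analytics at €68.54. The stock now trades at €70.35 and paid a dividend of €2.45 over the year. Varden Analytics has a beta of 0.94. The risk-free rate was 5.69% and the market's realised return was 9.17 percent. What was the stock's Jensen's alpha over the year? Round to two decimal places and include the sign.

-2.75%

Realised HPR = (P1 + D1 − P0) / P0 = (70.35 + 2.45 − 68.54) / 68.54 = 4.26 / 68.54 = 6.2153%
MRP = 9.17% − 5.69% = 3.48%
CAPM required = R_f + β·MRP = 5.69% + 0.94 × 3.48% = 8.9612%
α = realised − required = 6.2153% − 8.9612% = -2.75%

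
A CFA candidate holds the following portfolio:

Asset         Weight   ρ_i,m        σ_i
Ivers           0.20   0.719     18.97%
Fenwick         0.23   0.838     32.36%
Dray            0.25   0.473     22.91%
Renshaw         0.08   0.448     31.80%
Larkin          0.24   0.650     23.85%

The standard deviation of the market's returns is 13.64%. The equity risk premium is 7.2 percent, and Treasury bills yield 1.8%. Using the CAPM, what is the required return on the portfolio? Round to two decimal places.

10.53%

β_Ivers = 0.719 × 18.97% / 13.64% = 1.0000
β_Fenwick = 0.838 × 32.36% / 13.64% = 1.9881
β_Dray = 0.473 × 22.91% / 13.64% = 0.7945
β_Renshaw = 0.448 × 31.80% / 13.64% = 1.0445
β_Larkin = 0.650 × 23.85% / 13.64% = 1.1365
β_P = Σ w_i β_i = 0.20×1.0000 + 0.23×1.9881 + 0.25×0.7945 + 0.08×1.0445 + 0.24×1.1365 = 1.2122
E(R_P) = R_f + β_P × MRP = 1.8% + 1.2122 × 7.2% = 10.53%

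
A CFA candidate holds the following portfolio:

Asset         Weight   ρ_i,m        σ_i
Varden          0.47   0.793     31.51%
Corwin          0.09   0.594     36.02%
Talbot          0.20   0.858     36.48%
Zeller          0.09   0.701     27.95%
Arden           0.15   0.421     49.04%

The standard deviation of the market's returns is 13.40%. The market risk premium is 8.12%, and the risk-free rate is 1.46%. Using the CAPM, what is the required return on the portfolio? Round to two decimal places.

β_Varden = 0.793 × 31.51% / 13.40% = 1.8647
β_Corwin = 0.594 × 36.02% / 13.40% = 1.5967
β_Talbot = 0.858 × 36.48% / 13.40% = 2.3358
β_Zeller = 0.701 × 27.95% / 13.40% = 1.4622
β_Arden = 0.421 × 49.04% / 13.40% = 1.5407
β_P = Σ w_i β_i = 0.47×1.8647 + 0.09×1.5967 + 0.20×2.3358 + 0.09×1.4622 + 0.15×1.5407 = 1.8500
E(R_P) = R_f + β_P × MRP = 1.46% + 1.8500 × 8.12% = 16.48%

16.48%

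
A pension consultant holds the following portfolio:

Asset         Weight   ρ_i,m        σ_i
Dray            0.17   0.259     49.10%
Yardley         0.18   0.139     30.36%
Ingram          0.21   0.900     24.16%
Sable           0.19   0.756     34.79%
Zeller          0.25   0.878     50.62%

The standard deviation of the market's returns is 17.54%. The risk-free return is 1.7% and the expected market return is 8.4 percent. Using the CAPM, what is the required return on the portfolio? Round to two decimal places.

β_Dray = 0.259 × 49.10% / 17.54% = 0.7250
β_Yardley = 0.139 × 30.36% / 17.54% = 0.2406
β_Ingram = 0.900 × 24.16% / 17.54% = 1.2397
β_Sable = 0.756 × 34.79% / 17.54% = 1.4995
β_Zeller = 0.878 × 50.62% / 17.54% = 2.5339
β_P = Σ w_i β_i = 0.17×0.7250 + 0.18×0.2406 + 0.21×1.2397 + 0.19×1.4995 + 0.25×2.5339 = 1.3453
MRP = 8.4% − 1.7% = 6.70%
E(R_P) = R_f + β_P × MRP = 1.7% + 1.3453 × 6.7% = 10.71%

10.71%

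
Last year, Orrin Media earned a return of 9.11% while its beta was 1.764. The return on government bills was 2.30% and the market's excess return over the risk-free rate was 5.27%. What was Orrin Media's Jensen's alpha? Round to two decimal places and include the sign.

CAPM benchmark = R_f + β(R_m − R_f) = 2.30% + 1.764 × 5.27% = 11.59628%
α = actual − benchmark = 9.11% − 11.59628% = -2.49%

-2.49%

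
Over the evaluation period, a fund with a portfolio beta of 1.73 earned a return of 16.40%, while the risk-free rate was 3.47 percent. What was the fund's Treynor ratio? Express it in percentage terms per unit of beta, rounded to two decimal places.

7.47%

Treynor = (R_P − R_f) / β_P = (16.40% − 3.47%) / 1.7300 = 12.93% / 1.7300 = 7.47%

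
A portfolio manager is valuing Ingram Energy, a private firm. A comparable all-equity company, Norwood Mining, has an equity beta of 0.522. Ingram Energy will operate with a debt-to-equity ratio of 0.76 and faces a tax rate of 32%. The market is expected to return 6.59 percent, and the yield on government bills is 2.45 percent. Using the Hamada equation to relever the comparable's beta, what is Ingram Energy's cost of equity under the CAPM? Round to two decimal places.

5.73%

β_L = β_U × [1 + (1 − t)(D/E)] = 0.522 × [1 + (1 − 0.32) × 0.76]
    = 0.522 × [1 + 0.68 × 0.76] = 0.522 × 1.5168 = 0.7918
MRP = 6.59% − 2.45% = 4.14%
E(R) = R_f + β_L × MRP = 2.45% + 0.7918 × 4.14% = 5.73%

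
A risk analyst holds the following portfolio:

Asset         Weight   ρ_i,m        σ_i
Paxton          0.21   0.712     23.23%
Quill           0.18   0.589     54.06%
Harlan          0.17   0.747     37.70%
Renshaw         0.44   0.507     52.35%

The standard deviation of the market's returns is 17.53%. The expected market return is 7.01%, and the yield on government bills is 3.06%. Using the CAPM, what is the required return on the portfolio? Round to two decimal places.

β_Paxton = 0.712 × 23.23% / 17.53% = 0.9435
β_Quill = 0.589 × 54.06% / 17.53% = 1.8164
β_Harlan = 0.747 × 37.70% / 17.53% = 1.6065
β_Renshaw = 0.507 × 52.35% / 17.53% = 1.5141
β_P = Σ w_i β_i = 0.21×0.9435 + 0.18×1.8164 + 0.17×1.6065 + 0.44×1.5141 = 1.4644
MRP = 7.01% − 3.06% = 3.95%
E(R_P) = R_f + β_P × MRP = 3.06% + 1.4644 × 3.95% = 8.84%

8.84%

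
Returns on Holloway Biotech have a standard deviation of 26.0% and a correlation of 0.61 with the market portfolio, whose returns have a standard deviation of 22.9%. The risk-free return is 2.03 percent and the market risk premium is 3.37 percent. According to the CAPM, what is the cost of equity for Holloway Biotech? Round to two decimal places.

4.36%

β = ρ × σ_i / σ_m = 0.61 × 26.0% / 22.9% = 0.6926
E(R) = 2.03% + 0.6926 × 3.37% = 4.36%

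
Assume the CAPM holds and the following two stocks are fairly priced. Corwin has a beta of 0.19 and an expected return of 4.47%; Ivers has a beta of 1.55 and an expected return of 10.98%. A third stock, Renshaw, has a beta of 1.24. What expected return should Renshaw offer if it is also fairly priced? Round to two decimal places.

9.50%

MRP (SML slope) = (10.98% − 4.47%) / (1.55 − 0.19) = 6.51% / 1.36 = 4.7868%
R_f (intercept) = 4.47% − 0.19 × 4.7868% = 3.5605%
E(R_Renshaw) = R_f + β × MRP = 3.5605% + 1.24 × 4.7868% = 9.50%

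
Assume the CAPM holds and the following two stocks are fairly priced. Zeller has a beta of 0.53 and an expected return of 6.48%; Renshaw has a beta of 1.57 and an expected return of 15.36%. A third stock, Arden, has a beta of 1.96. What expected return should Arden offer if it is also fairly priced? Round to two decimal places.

MRP (SML slope) = (15.36% − 6.48%) / (1.57 − 0.53) = 8.88% / 1.04 = 8.5385%
R_f (intercept) = 6.48% − 0.53 × 8.5385% = 1.9546%
E(R_Arden) = R_f + β × MRP = 1.9546% + 1.96 × 8.5385% = 18.69%

18.69%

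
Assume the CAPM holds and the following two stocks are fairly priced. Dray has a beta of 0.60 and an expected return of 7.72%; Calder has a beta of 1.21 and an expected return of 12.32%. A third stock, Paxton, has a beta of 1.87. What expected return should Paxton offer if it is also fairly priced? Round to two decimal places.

MRP (SML slope) = (12.32% − 7.72%) / (1.21 − 0.60) = 4.60% / 0.61 = 7.5410%
R_f (intercept) = 7.72% − 0.60 × 7.5410% = 3.1954%
E(R_Paxton) = R_f + β × MRP = 3.1954% + 1.87 × 7.5410% = 17.30%

17.30%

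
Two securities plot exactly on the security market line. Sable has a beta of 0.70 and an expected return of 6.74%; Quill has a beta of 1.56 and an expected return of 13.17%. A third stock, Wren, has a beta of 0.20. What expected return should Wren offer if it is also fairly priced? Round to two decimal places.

MRP (SML slope) = (13.17% − 6.74%) / (1.56 − 0.70) = 6.43% / 0.86 = 7.4767%
R_f (intercept) = 6.74% − 0.70 × 7.4767% = 1.5063%
E(R_Wren) = R_f + β × MRP = 1.5063% + 0.20 × 7.4767% = 3.00%

3.00%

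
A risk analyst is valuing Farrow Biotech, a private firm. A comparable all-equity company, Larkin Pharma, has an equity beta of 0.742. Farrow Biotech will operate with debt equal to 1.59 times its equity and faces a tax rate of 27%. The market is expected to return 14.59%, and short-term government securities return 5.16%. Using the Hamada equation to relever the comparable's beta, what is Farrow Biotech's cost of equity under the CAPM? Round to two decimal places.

β_L = β_U × [1 + (1 − t)(D/E)] = 0.742 × [1 + (1 − 0.27) × 1.59]
    = 0.742 × [1 + 0.73 × 1.59] = 0.742 × 2.1607 = 1.6032
MRP = 14.59% − 5.16% = 9.43%
E(R) = R_f + β_L × MRP = 5.16% + 1.6032 × 9.43% = 20.28%

20.28%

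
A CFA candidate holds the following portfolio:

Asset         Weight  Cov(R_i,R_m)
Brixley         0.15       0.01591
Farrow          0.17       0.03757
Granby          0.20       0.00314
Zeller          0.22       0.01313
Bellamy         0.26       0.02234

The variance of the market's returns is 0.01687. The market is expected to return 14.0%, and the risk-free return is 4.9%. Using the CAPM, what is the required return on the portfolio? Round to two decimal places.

β_Brixley = 0.01591 / 0.01687 = 0.9431
β_Farrow = 0.03757 / 0.01687 = 2.2270
β_Granby = 0.00314 / 0.01687 = 0.1861
β_Zeller = 0.01313 / 0.01687 = 0.7783
β_Bellamy = 0.02234 / 0.01687 = 1.3242
β_P = Σ w_i β_i = 0.15×0.9431 + 0.17×2.2270 + 0.20×0.1861 + 0.22×0.7783 + 0.26×1.3242 = 1.0728
MRP = 14.0% − 4.9% = 9.10%
E(R_P) = R_f + β_P × MRP = 4.9% + 1.0728 × 9.1% = 14.66%

14.66%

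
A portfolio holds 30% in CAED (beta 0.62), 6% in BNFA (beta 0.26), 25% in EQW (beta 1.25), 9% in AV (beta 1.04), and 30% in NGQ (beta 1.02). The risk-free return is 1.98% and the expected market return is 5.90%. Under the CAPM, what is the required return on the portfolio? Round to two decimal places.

β_P = Σ w_i β_i = 0.30×0.62 + 0.06×0.26 + 0.25×1.25 + 0.09×1.04 + 0.30×1.02 = 0.9137
MRP = 5.90% − 1.98% = 3.92%
E(R_P) = R_f + β_P × MRP = 1.98% + 0.9137 × 3.92% = 5.56%

5.56%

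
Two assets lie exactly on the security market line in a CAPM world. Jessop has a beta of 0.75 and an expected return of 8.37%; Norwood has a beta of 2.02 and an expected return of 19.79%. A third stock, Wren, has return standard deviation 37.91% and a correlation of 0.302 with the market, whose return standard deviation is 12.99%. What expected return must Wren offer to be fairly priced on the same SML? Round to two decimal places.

9.55%

MRP = (19.79% − 8.37%) / (2.02 − 0.75) = 8.9921%
R_f = 8.37% − 0.75 × 8.9921% = 1.6259%
β_Wren = ρ·σ_i/σ_m = 0.302 × 37.91 / 12.99 = 0.8814
E(R_Wren) = R_f + β × MRP = 1.6259% + 0.8814 × 8.9921% = 9.55%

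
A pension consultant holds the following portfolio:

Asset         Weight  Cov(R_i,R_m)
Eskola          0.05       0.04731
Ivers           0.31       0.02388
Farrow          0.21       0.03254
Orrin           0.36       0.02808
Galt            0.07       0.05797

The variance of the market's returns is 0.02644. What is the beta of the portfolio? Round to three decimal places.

β_Eskola = 0.04731 / 0.02644 = 1.7893
β_Ivers = 0.02388 / 0.02644 = 0.9032
β_Farrow = 0.03254 / 0.02644 = 1.2307
β_Orrin = 0.02808 / 0.02644 = 1.0620
β_Galt = 0.05797 / 0.02644 = 2.1925
β_P = Σ w_i β_i = 0.05×1.7893 + 0.31×0.9032 + 0.21×1.2307 + 0.36×1.0620 + 0.07×2.1925 = 1.1637

1.164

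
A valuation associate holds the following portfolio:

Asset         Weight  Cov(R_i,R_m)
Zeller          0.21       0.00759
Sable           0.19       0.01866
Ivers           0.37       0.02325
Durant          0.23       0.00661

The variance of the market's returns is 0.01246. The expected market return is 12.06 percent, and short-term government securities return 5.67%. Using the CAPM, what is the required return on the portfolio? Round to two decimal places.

13.50%

β_Zeller = 0.00759 / 0.01246 = 0.6091
β_Sable = 0.01866 / 0.01246 = 1.4976
β_Ivers = 0.02325 / 0.01246 = 1.8660
β_Durant = 0.00661 / 0.01246 = 0.5305
β_P = Σ w_i β_i = 0.21×0.6091 + 0.19×1.4976 + 0.37×1.8660 + 0.23×0.5305 = 1.2249
MRP = 12.06% − 5.67% = 6.39%
E(R_P) = R_f + β_P × MRP = 5.67% + 1.2249 × 6.39% = 13.50%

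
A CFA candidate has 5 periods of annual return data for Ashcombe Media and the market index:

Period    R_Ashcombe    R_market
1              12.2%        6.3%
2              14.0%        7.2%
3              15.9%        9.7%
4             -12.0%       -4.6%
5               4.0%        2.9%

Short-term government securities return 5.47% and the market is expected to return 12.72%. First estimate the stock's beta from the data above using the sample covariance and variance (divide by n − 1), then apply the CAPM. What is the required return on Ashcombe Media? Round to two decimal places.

Mean R_i = (12.2 + 14.0 + 15.9 − 12.0 + 4.0) / 5 = 6.8200%
Mean R_m = (6.3 + 7.2 + 9.7 − 4.6 + 2.9) / 5 = 4.3000%
Σ(R_i − R̄_i)(R_m − R̄_m) = 252.0600  ⇒  Cov = 252.0600 / 4 = 63.0150
Σ(R_m − R̄_m)² = 122.7400  ⇒  Var(R_m) = 122.7400 / 4 = 30.6850
β = Cov / Var(R_m) = 63.0150 / 30.6850 = 2.0536
MRP = 12.72% − 5.47% = 7.25%
E(R) = R_f + β × MRP = 5.47% + 2.0536 × 7.25% = 20.36%

20.36%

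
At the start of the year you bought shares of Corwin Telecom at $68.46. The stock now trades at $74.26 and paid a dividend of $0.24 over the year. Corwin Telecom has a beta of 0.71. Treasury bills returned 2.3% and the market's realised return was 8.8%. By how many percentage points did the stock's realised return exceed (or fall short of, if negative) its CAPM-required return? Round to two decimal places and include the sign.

+1.91%

Realised HPR = (P1 + D1 − P0) / P0 = (74.26 + 0.24 − 68.46) / 68.46 = 6.04 / 68.46 = 8.8227%
MRP = 8.8% − 2.3% = 6.50%
CAPM required = R_f + β·MRP = 2.3% + 0.71 × 6.5% = 6.9150%
α = realised − required = 8.8227% − 6.9150% = +1.91%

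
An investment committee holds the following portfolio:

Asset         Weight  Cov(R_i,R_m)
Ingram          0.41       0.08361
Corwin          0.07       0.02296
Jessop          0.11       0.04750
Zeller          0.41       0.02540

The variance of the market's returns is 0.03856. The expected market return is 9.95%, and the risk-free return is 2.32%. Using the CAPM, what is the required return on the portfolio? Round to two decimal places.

β_Ingram = 0.08361 / 0.03856 = 2.1683
β_Corwin = 0.02296 / 0.03856 = 0.5954
β_Jessop = 0.04750 / 0.03856 = 1.2318
β_Zeller = 0.02540 / 0.03856 = 0.6587
β_P = Σ w_i β_i = 0.41×2.1683 + 0.07×0.5954 + 0.11×1.2318 + 0.41×0.6587 = 1.3362
MRP = 9.95% − 2.32% = 7.63%
E(R_P) = R_f + β_P × MRP = 2.32% + 1.3362 × 7.63% = 12.52%

12.52%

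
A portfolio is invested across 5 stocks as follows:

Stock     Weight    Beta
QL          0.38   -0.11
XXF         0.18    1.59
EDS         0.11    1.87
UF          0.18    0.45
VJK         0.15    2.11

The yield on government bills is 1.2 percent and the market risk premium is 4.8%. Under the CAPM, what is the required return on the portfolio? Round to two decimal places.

5.27%

β_P = Σ w_i β_i = 0.38×-0.11 + 0.18×1.59 + 0.11×1.87 + 0.18×0.45 + 0.15×2.11 = 0.8476
E(R_P) = R_f + β_P × MRP = 1.2% + 0.8476 × 4.8% = 5.27%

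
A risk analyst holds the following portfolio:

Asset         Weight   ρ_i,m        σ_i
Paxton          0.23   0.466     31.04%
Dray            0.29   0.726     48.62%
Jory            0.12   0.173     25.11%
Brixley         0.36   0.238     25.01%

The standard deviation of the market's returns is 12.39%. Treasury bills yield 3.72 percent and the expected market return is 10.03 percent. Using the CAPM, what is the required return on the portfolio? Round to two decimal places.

β_Paxton = 0.466 × 31.04% / 12.39% = 1.1674
β_Dray = 0.726 × 48.62% / 12.39% = 2.8489
β_Jory = 0.173 × 25.11% / 12.39% = 0.3506
β_Brixley = 0.238 × 25.01% / 12.39% = 0.4804
β_P = Σ w_i β_i = 0.23×1.1674 + 0.29×2.8489 + 0.12×0.3506 + 0.36×0.4804 = 1.3097
MRP = 10.03% − 3.72% = 6.31%
E(R_P) = R_f + β_P × MRP = 3.72% + 1.3097 × 6.31% = 11.98%

11.98%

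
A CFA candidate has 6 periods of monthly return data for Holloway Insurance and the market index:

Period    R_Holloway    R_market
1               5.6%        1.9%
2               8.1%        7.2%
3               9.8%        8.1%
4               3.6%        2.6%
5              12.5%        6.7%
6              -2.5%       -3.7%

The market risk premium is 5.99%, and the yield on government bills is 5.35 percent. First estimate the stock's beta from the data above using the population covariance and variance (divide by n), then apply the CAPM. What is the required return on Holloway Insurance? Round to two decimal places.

Mean R_i = (5.6 + 8.1 + 9.8 + 3.6 + 12.5 − 2.5) / 6 = 6.1833%
Mean R_m = (1.9 + 7.2 + 8.1 + 2.6 + 6.7 − 3.7) / 6 = 3.8000%
Σ(R_i − R̄_i)(R_m − R̄_m) = 109.7200  ⇒  Cov = 109.7200 / 6 = 18.2867
Σ(R_m − R̄_m)² = 99.7600  ⇒  Var(R_m) = 99.7600 / 6 = 16.6267
β = Cov / Var(R_m) = 18.2867 / 16.6267 = 1.0998
E(R) = R_f + β × MRP = 5.35% + 1.0998 × 5.99% = 11.94%

11.94%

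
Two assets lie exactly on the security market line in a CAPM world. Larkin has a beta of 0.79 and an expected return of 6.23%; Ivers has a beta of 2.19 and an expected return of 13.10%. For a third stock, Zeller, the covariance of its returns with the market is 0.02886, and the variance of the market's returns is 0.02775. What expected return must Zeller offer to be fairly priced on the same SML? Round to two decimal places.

7.46%

MRP = (13.10% − 6.23%) / (2.19 − 0.79) = 4.9071%
R_f = 6.23% − 0.79 × 4.9071% = 2.3534%
β_Zeller = Cov / Var(R_m) = 0.02886 / 0.02775 = 1.0400
E(R_Zeller) = R_f + β × MRP = 2.3534% + 1.0400 × 4.9071% = 7.46%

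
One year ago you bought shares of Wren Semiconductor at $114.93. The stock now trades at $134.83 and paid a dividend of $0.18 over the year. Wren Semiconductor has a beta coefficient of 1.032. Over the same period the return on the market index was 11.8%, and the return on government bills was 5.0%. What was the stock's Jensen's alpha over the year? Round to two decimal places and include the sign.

Realised HPR = (P1 + D1 − P0) / P0 = (134.83 + 0.18 − 114.93) / 114.93 = 20.08 / 114.93 = 17.4715%
MRP = 11.8% − 5.0% = 6.80%
CAPM required = R_f + β·MRP = 5.0% + 1.032 × 6.8% = 12.0176%
α = realised − required = 17.4715% − 12.0176% = +5.45%

+5.45%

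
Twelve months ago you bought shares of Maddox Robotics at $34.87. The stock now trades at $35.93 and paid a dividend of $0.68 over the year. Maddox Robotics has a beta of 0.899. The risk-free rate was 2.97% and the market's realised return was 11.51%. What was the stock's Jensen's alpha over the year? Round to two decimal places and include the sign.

-5.66%

Realised HPR = (P1 + D1 − P0) / P0 = (35.93 + 0.68 − 34.87) / 34.87 = 1.74 / 34.87 = 4.9900%
MRP = 11.51% − 2.97% = 8.54%
CAPM required = R_f + β·MRP = 2.97% + 0.899 × 8.54% = 10.64746%
α = realised − required = 4.9900% − 10.64746% = -5.66%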